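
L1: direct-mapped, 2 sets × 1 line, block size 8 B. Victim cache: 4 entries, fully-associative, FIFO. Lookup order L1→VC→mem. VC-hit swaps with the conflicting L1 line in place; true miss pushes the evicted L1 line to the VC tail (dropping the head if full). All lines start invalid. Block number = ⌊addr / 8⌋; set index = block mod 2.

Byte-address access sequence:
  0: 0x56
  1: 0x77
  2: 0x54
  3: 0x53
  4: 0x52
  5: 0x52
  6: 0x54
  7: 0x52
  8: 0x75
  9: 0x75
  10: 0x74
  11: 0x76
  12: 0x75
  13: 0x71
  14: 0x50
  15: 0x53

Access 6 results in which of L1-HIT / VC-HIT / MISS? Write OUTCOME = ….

#0 0x56→b10/s0 MISS; vc=[]
#1 0x77→b14/s0 MISS; vc=[10]
#2 0x54→b10/s0 VC-HIT; vc=[14]
#3 0x53→b10/s0 L1-HIT; vc=[14]
#4 0x52→b10/s0 L1-HIT; vc=[14]
#5 0x52→b10/s0 L1-HIT; vc=[14]
#6 0x54→b10/s0 L1-HIT; vc=[14]
#7 0x52→b10/s0 L1-HIT; vc=[14]
#8 0x75→b14/s0 VC-HIT; vc=[10]
#9 0x75→b14/s0 L1-HIT; vc=[10]
#10 0x74→b14/s0 L1-HIT; vc=[10]
#11 0x76→b14/s0 L1-HIT; vc=[10]
#12 0x75→b14/s0 L1-HIT; vc=[10]
#13 0x71→b14/s0 L1-HIT; vc=[10]
#14 0x50→b10/s0 VC-HIT; vc=[14]
#15 0x53→b10/s0 L1-HIT; vc=[14]

OUTCOME = L1-HIT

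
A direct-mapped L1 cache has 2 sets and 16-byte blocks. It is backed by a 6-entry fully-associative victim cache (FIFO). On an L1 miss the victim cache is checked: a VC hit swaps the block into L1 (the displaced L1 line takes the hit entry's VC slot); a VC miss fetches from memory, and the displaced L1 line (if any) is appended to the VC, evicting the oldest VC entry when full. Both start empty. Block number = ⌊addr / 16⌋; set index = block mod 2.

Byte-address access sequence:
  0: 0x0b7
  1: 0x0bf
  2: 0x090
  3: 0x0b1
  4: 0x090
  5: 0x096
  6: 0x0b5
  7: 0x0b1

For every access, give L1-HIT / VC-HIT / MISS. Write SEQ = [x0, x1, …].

0: 0xb7 (blk 11, set 1) → MISS  vc=[]
1: 0xbf (blk 11, set 1) → L1-HIT  vc=[]
2: 0x90 (blk 9, set 1) → MISS  vc=[11]
3: 0xb1 (blk 11, set 1) → VC-HIT  vc=[9]
4: 0x90 (blk 9, set 1) → VC-HIT  vc=[11]
5: 0x96 (blk 9, set 1) → L1-HIT  vc=[11]
6: 0xb5 (blk 11, set 1) → VC-HIT  vc=[9]
7: 0xb1 (blk 11, set 1) → L1-HIT  vc=[9]

SEQ = [MISS, L1-HIT, MISS, VC-HIT, VC-HIT, L1-HIT, VC-HIT, L1-HIT]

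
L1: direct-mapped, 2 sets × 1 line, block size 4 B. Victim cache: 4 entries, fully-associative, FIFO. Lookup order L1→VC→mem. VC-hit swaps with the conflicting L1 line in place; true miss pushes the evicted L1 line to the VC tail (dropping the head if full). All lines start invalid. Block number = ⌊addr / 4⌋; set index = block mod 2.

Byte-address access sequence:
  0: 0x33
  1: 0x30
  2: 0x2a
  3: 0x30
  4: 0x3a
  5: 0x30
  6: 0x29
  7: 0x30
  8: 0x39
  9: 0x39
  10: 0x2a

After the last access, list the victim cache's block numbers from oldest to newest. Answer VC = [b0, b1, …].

0: 0x33 (blk 12, set 0) → MISS  vc=[]
1: 0x30 (blk 12, set 0) → L1-HIT  vc=[]
2: 0x2a (blk 10, set 0) → MISS  vc=[12]
3: 0x30 (blk 12, set 0) → VC-HIT  vc=[10]
4: 0x3a (blk 14, set 0) → MISS  vc=[10, 12]
5: 0x30 (blk 12, set 0) → VC-HIT  vc=[10, 14]
6: 0x29 (blk 10, set 0) → VC-HIT  vc=[12, 14]
7: 0x30 (blk 12, set 0) → VC-HIT  vc=[10, 14]
8: 0x39 (blk 14, set 0) → VC-HIT  vc=[10, 12]
9: 0x39 (blk 14, set 0) → L1-HIT  vc=[10, 12]
10: 0x2a (blk 10, set 0) → VC-HIT  vc=[14, 12]

VC = [14, 12]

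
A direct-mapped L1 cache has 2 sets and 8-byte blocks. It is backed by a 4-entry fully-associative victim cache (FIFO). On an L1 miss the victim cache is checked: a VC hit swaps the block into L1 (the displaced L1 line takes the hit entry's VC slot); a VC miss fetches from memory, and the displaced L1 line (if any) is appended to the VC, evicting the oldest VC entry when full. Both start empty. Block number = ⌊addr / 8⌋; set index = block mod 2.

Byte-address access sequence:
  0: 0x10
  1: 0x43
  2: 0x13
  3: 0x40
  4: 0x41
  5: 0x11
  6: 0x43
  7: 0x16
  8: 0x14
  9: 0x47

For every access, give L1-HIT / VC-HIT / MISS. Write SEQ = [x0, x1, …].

#0 0x10→b2/s0 MISS; vc=[]
#1 0x43→b8/s0 MISS; vc=[2]
#2 0x13→b2/s0 VC-HIT; vc=[8]
#3 0x40→b8/s0 VC-HIT; vc=[2]
#4 0x41→b8/s0 L1-HIT; vc=[2]
#5 0x11→b2/s0 VC-HIT; vc=[8]
#6 0x43→b8/s0 VC-HIT; vc=[2]
#7 0x16→b2/s0 VC-HIT; vc=[8]
#8 0x14→b2/s0 L1-HIT; vc=[8]
#9 0x47→b8/s0 VC-HIT; vc=[2]

SEQ = [MISS, MISS, VC-HIT, VC-HIT, L1-HIT, VC-HIT, VC-HIT, VC-HIT, L1-HIT, VC-HIT]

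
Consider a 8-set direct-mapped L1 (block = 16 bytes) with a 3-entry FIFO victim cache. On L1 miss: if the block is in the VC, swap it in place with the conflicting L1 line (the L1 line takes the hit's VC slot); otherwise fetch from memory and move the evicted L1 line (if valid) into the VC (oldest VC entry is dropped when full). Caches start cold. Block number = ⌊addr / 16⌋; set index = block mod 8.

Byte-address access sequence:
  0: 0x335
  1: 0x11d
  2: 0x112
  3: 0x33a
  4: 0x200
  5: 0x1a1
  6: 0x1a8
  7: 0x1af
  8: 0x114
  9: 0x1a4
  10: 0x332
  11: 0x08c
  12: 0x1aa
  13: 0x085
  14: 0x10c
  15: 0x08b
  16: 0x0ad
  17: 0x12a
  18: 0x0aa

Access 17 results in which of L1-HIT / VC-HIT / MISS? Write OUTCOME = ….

OUTCOME = MISS

0: 0x335 (blk 51, set 3) → MISS  vc=[]
1: 0x11d (blk 17, set 1) → MISS  vc=[]
2: 0x112 (blk 17, set 1) → L1-HIT  vc=[]
3: 0x33a (blk 51, set 3) → L1-HIT  vc=[]
4: 0x200 (blk 32, set 0) → MISS  vc=[]
5: 0x1a1 (blk 26, set 2) → MISS  vc=[]
6: 0x1a8 (blk 26, set 2) → L1-HIT  vc=[]
7: 0x1af (blk 26, set 2) → L1-HIT  vc=[]
8: 0x114 (blk 17, set 1) → L1-HIT  vc=[]
9: 0x1a4 (blk 26, set 2) → L1-HIT  vc=[]
10: 0x332 (blk 51, set 3) → L1-HIT  vc=[]
11: 0x8c (blk 8, set 0) → MISS  vc=[32]
12: 0x1aa (blk 26, set 2) → L1-HIT  vc=[32]
13: 0x85 (blk 8, set 0) → L1-HIT  vc=[32]
14: 0x10c (blk 16, set 0) → MISS  vc=[32, 8]
15: 0x8b (blk 8, set 0) → VC-HIT  vc=[32, 16]
16: 0xad (blk 10, set 2) → MISS  vc=[32, 16, 26]
17: 0x12a (blk 18, set 2) → MISS  vc=[16, 26, 10]
18: 0xaa (blk 10, set 2) → VC-HIT  vc=[16, 26, 18]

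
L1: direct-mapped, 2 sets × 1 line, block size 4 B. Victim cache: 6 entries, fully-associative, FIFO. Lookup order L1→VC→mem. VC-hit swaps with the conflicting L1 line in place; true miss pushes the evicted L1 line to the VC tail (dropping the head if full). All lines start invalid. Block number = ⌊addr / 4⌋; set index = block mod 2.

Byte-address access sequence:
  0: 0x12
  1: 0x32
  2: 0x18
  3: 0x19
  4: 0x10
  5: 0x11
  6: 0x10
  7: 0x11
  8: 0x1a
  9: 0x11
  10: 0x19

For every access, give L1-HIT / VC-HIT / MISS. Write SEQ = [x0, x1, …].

  [0] addr=0x12 blk=4 s=0: MISS | VC []
  [1] addr=0x32 blk=12 s=0: MISS | VC [4]
  [2] addr=0x18 blk=6 s=0: MISS | VC [4, 12]
  [3] addr=0x19 blk=6 s=0: L1-HIT | VC [4, 12]
  [4] addr=0x10 blk=4 s=0: VC-HIT | VC [6, 12]
  [5] addr=0x11 blk=4 s=0: L1-HIT | VC [6, 12]
  [6] addr=0x10 blk=4 s=0: L1-HIT | VC [6, 12]
  [7] addr=0x11 blk=4 s=0: L1-HIT | VC [6, 12]
  [8] addr=0x1a blk=6 s=0: VC-HIT | VC [4, 12]
  [9] addr=0x11 blk=4 s=0: VC-HIT | VC [6, 12]
  [10] addr=0x19 blk=6 s=0: VC-HIT | VC [4, 12]

SEQ = [MISS, MISS, MISS, L1-HIT, VC-HIT, L1-HIT, L1-HIT, L1-HIT, VC-HIT, VC-HIT, VC-HIT]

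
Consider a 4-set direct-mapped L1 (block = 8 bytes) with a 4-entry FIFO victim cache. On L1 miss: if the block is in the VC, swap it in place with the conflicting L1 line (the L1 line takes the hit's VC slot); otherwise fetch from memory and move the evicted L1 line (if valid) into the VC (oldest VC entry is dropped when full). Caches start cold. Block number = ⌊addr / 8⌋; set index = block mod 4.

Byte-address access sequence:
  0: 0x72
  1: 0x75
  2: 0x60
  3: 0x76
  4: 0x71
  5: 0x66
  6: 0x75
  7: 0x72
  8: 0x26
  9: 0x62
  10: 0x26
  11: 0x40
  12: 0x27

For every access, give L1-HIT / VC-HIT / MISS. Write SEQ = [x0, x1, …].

SEQ = [MISS, L1-HIT, MISS, L1-HIT, L1-HIT, L1-HIT, L1-HIT, L1-HIT, MISS, VC-HIT, VC-HIT, MISS, VC-HIT]

0: 0x72 (blk 14, set 2) → MISS  vc=[]
1: 0x75 (blk 14, set 2) → L1-HIT  vc=[]
2: 0x60 (blk 12, set 0) → MISS  vc=[]
3: 0x76 (blk 14, set 2) → L1-HIT  vc=[]
4: 0x71 (blk 14, set 2) → L1-HIT  vc=[]
5: 0x66 (blk 12, set 0) → L1-HIT  vc=[]
6: 0x75 (blk 14, set 2) → L1-HIT  vc=[]
7: 0x72 (blk 14, set 2) → L1-HIT  vc=[]
8: 0x26 (blk 4, set 0) → MISS  vc=[12]
9: 0x62 (blk 12, set 0) → VC-HIT  vc=[4]
10: 0x26 (blk 4, set 0) → VC-HIT  vc=[12]
11: 0x40 (blk 8, set 0) → MISS  vc=[12, 4]
12: 0x27 (blk 4, set 0) → VC-HIT  vc=[12, 8]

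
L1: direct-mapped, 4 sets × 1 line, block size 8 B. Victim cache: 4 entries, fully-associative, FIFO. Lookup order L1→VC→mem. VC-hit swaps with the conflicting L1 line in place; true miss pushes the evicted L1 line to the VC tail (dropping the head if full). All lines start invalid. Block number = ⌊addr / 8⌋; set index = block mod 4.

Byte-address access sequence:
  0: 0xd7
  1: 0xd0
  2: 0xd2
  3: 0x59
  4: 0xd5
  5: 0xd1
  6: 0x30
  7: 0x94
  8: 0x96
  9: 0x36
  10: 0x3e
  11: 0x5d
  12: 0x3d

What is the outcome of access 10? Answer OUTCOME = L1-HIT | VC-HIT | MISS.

OUTCOME = MISS

#0 0xd7→b26/s2 MISS; vc=[]
#1 0xd0→b26/s2 L1-HIT; vc=[]
#2 0xd2→b26/s2 L1-HIT; vc=[]
#3 0x59→b11/s3 MISS; vc=[]
#4 0xd5→b26/s2 L1-HIT; vc=[]
#5 0xd1→b26/s2 L1-HIT; vc=[]
#6 0x30→b6/s2 MISS; vc=[26]
#7 0x94→b18/s2 MISS; vc=[26,6]
#8 0x96→b18/s2 L1-HIT; vc=[26,6]
#9 0x36→b6/s2 VC-HIT; vc=[26,18]
#10 0x3e→b7/s3 MISS; vc=[26,18,11]
#11 0x5d→b11/s3 VC-HIT; vc=[26,18,7]
#12 0x3d→b7/s3 VC-HIT; vc=[26,18,11]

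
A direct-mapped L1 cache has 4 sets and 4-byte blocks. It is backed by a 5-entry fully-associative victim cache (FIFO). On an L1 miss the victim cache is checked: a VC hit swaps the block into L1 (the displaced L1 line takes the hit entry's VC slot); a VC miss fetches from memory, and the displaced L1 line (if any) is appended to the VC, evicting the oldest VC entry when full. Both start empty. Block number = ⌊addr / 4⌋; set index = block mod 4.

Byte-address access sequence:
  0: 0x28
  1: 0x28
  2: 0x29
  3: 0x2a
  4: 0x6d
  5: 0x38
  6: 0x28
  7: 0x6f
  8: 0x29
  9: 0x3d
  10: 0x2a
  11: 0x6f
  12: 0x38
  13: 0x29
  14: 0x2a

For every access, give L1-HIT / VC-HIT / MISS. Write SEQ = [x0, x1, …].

SEQ = [MISS, L1-HIT, L1-HIT, L1-HIT, MISS, MISS, VC-HIT, L1-HIT, L1-HIT, MISS, L1-HIT, VC-HIT, VC-HIT, VC-HIT, L1-HIT]

0: 0x28 (blk 10, set 2) → MISS  vc=[]
1: 0x28 (blk 10, set 2) → L1-HIT  vc=[]
2: 0x29 (blk 10, set 2) → L1-HIT  vc=[]
3: 0x2a (blk 10, set 2) → L1-HIT  vc=[]
4: 0x6d (blk 27, set 3) → MISS  vc=[]
5: 0x38 (blk 14, set 2) → MISS  vc=[10]
6: 0x28 (blk 10, set 2) → VC-HIT  vc=[14]
7: 0x6f (blk 27, set 3) → L1-HIT  vc=[14]
8: 0x29 (blk 10, set 2) → L1-HIT  vc=[14]
9: 0x3d (blk 15, set 3) → MISS  vc=[14, 27]
10: 0x2a (blk 10, set 2) → L1-HIT  vc=[14, 27]
11: 0x6f (blk 27, set 3) → VC-HIT  vc=[14, 15]
12: 0x38 (blk 14, set 2) → VC-HIT  vc=[10, 15]
13: 0x29 (blk 10, set 2) → VC-HIT  vc=[14, 15]
14: 0x2a (blk 10, set 2) → L1-HIT  vc=[14, 15]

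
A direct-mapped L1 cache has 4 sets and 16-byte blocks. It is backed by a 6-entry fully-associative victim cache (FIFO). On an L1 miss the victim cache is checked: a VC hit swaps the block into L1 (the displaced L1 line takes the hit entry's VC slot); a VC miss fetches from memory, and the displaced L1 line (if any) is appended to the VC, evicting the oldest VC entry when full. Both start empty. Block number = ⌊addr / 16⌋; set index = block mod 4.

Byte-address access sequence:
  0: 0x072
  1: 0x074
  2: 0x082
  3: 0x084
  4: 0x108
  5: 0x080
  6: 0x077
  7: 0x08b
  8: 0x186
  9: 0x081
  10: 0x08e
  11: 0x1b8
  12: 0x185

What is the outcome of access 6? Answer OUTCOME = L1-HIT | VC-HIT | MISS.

OUTCOME = L1-HIT

  [0] addr=0x72 blk=7 s=3: MISS | VC []
  [1] addr=0x74 blk=7 s=3: L1-HIT | VC []
  [2] addr=0x82 blk=8 s=0: MISS | VC []
  [3] addr=0x84 blk=8 s=0: L1-HIT | VC []
  [4] addr=0x108 blk=16 s=0: MISS | VC [8]
  [5] addr=0x80 blk=8 s=0: VC-HIT | VC [16]
  [6] addr=0x77 blk=7 s=3: L1-HIT | VC [16]
  [7] addr=0x8b blk=8 s=0: L1-HIT | VC [16]
  [8] addr=0x186 blk=24 s=0: MISS | VC [16, 8]
  [9] addr=0x81 blk=8 s=0: VC-HIT | VC [16, 24]
  [10] addr=0x8e blk=8 s=0: L1-HIT | VC [16, 24]
  [11] addr=0x1b8 blk=27 s=3: MISS | VC [16, 24, 7]
  [12] addr=0x185 blk=24 s=0: VC-HIT | VC [16, 8, 7]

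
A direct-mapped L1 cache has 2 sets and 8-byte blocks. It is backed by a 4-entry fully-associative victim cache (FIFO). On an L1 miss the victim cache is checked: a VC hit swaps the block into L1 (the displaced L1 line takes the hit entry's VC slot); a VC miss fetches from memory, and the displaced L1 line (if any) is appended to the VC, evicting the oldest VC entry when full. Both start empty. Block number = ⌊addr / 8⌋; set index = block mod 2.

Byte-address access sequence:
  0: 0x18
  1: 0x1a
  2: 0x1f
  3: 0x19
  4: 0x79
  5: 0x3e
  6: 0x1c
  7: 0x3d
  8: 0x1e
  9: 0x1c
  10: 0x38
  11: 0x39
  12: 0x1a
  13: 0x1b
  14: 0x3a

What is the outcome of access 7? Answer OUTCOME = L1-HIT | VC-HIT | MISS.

  [0] addr=0x18 blk=3 s=1: MISS | VC []
  [1] addr=0x1a blk=3 s=1: L1-HIT | VC []
  [2] addr=0x1f blk=3 s=1: L1-HIT | VC []
  [3] addr=0x19 blk=3 s=1: L1-HIT | VC []
  [4] addr=0x79 blk=15 s=1: MISS | VC [3]
  [5] addr=0x3e blk=7 s=1: MISS | VC [3, 15]
  [6] addr=0x1c blk=3 s=1: VC-HIT | VC [7, 15]
  [7] addr=0x3d blk=7 s=1: VC-HIT | VC [3, 15]
  [8] addr=0x1e blk=3 s=1: VC-HIT | VC [7, 15]
  [9] addr=0x1c blk=3 s=1: L1-HIT | VC [7, 15]
  [10] addr=0x38 blk=7 s=1: VC-HIT | VC [3, 15]
  [11] addr=0x39 blk=7 s=1: L1-HIT | VC [3, 15]
  [12] addr=0x1a blk=3 s=1: VC-HIT | VC [7, 15]
  [13] addr=0x1b blk=3 s=1: L1-HIT | VC [7, 15]
  [14] addr=0x3a blk=7 s=1: VC-HIT | VC [3, 15]

OUTCOME = VC-HIT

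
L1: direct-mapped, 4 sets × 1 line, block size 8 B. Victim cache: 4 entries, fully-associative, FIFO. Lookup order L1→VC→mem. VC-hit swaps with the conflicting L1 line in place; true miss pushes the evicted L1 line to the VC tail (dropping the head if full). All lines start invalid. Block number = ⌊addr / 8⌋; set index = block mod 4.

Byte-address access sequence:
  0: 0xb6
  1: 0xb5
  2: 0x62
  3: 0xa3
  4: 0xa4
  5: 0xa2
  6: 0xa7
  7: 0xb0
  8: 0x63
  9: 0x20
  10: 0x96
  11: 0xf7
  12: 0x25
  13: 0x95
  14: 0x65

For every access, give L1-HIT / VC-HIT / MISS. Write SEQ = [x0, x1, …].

#0 0xb6→b22/s2 MISS; vc=[]
#1 0xb5→b22/s2 L1-HIT; vc=[]
#2 0x62→b12/s0 MISS; vc=[]
#3 0xa3→b20/s0 MISS; vc=[12]
#4 0xa4→b20/s0 L1-HIT; vc=[12]
#5 0xa2→b20/s0 L1-HIT; vc=[12]
#6 0xa7→b20/s0 L1-HIT; vc=[12]
#7 0xb0→b22/s2 L1-HIT; vc=[12]
#8 0x63→b12/s0 VC-HIT; vc=[20]
#9 0x20→b4/s0 MISS; vc=[20,12]
#10 0x96→b18/s2 MISS; vc=[20,12,22]
#11 0xf7→b30/s2 MISS; vc=[20,12,22,18]
#12 0x25→b4/s0 L1-HIT; vc=[20,12,22,18]
#13 0x95→b18/s2 VC-HIT; vc=[20,12,22,30]
#14 0x65→b12/s0 VC-HIT; vc=[20,4,22,30]

SEQ = [MISS, L1-HIT, MISS, MISS, L1-HIT, L1-HIT, L1-HIT, L1-HIT, VC-HIT, MISS, MISS, MISS, L1-HIT, VC-HIT, VC-HIT]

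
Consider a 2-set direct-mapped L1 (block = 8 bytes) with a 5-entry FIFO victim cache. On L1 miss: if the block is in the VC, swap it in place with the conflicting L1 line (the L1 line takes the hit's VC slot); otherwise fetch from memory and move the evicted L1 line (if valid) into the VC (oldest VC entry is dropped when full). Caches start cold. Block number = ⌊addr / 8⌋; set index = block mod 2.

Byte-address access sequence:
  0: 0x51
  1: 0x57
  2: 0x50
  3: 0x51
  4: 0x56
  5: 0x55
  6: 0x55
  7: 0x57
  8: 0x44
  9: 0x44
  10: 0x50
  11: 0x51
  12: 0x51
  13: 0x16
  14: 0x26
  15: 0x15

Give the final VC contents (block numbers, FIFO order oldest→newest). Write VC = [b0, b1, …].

  [0] addr=0x51 blk=10 s=0: MISS | VC []
  [1] addr=0x57 blk=10 s=0: L1-HIT | VC []
  [2] addr=0x50 blk=10 s=0: L1-HIT | VC []
  [3] addr=0x51 blk=10 s=0: L1-HIT | VC []
  [4] addr=0x56 blk=10 s=0: L1-HIT | VC []
  [5] addr=0x55 blk=10 s=0: L1-HIT | VC []
  [6] addr=0x55 blk=10 s=0: L1-HIT | VC []
  [7] addr=0x57 blk=10 s=0: L1-HIT | VC []
  [8] addr=0x44 blk=8 s=0: MISS | VC [10]
  [9] addr=0x44 blk=8 s=0: L1-HIT | VC [10]
  [10] addr=0x50 blk=10 s=0: VC-HIT | VC [8]
  [11] addr=0x51 blk=10 s=0: L1-HIT | VC [8]
  [12] addr=0x51 blk=10 s=0: L1-HIT | VC [8]
  [13] addr=0x16 blk=2 s=0: MISS | VC [8, 10]
  [14] addr=0x26 blk=4 s=0: MISS | VC [8, 10, 2]
  [15] addr=0x15 blk=2 s=0: VC-HIT | VC [8, 10, 4]

VC = [8, 10, 4]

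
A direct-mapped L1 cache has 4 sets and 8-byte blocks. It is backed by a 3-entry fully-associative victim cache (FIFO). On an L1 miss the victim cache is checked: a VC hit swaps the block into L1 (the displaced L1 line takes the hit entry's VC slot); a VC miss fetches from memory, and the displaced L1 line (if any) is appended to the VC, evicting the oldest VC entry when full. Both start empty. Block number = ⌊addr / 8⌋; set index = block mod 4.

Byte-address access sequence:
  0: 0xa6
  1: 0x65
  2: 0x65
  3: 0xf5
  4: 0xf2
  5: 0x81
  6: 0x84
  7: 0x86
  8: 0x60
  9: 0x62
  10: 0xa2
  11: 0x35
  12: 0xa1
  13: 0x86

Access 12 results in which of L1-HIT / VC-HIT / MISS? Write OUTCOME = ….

OUTCOME = L1-HIT

0: 0xa6 (blk 20, set 0) → MISS  vc=[]
1: 0x65 (blk 12, set 0) → MISS  vc=[20]
2: 0x65 (blk 12, set 0) → L1-HIT  vc=[20]
3: 0xf5 (blk 30, set 2) → MISS  vc=[20]
4: 0xf2 (blk 30, set 2) → L1-HIT  vc=[20]
5: 0x81 (blk 16, set 0) → MISS  vc=[20, 12]
6: 0x84 (blk 16, set 0) → L1-HIT  vc=[20, 12]
7: 0x86 (blk 16, set 0) → L1-HIT  vc=[20, 12]
8: 0x60 (blk 12, set 0) → VC-HIT  vc=[20, 16]
9: 0x62 (blk 12, set 0) → L1-HIT  vc=[20, 16]
10: 0xa2 (blk 20, set 0) → VC-HIT  vc=[12, 16]
11: 0x35 (blk 6, set 2) → MISS  vc=[12, 16, 30]
12: 0xa1 (blk 20, set 0) → L1-HIT  vc=[12, 16, 30]
13: 0x86 (blk 16, set 0) → VC-HIT  vc=[12, 20, 30]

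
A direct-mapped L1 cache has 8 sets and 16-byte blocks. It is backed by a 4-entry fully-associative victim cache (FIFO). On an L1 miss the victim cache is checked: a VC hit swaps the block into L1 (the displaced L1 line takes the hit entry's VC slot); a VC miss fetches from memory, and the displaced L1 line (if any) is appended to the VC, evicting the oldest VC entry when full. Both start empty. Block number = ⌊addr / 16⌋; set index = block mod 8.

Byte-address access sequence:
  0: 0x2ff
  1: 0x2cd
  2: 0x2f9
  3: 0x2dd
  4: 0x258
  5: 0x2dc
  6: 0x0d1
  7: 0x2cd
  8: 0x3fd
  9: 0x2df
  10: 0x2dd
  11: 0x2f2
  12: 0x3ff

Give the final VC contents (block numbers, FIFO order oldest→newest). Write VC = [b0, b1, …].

0: 0x2ff (blk 47, set 7) → MISS  vc=[]
1: 0x2cd (blk 44, set 4) → MISS  vc=[]
2: 0x2f9 (blk 47, set 7) → L1-HIT  vc=[]
3: 0x2dd (blk 45, set 5) → MISS  vc=[]
4: 0x258 (blk 37, set 5) → MISS  vc=[45]
5: 0x2dc (blk 45, set 5) → VC-HIT  vc=[37]
6: 0xd1 (blk 13, set 5) → MISS  vc=[37, 45]
7: 0x2cd (blk 44, set 4) → L1-HIT  vc=[37, 45]
8: 0x3fd (blk 63, set 7) → MISS  vc=[37, 45, 47]
9: 0x2df (blk 45, set 5) → VC-HIT  vc=[37, 13, 47]
10: 0x2dd (blk 45, set 5) → L1-HIT  vc=[37, 13, 47]
11: 0x2f2 (blk 47, set 7) → VC-HIT  vc=[37, 13, 63]
12: 0x3ff (blk 63, set 7) → VC-HIT  vc=[37, 13, 47]

VC = [37, 13, 47]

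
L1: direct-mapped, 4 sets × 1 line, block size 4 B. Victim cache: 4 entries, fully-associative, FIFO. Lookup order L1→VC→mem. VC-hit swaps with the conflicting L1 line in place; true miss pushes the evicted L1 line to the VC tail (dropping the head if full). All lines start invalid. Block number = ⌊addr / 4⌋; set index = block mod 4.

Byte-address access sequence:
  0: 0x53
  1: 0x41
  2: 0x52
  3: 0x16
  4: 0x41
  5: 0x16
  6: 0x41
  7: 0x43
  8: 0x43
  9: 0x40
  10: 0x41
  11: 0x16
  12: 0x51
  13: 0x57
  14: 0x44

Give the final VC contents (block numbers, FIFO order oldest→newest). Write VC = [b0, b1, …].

#0 0x53→b20/s0 MISS; vc=[]
#1 0x41→b16/s0 MISS; vc=[20]
#2 0x52→b20/s0 VC-HIT; vc=[16]
#3 0x16→b5/s1 MISS; vc=[16]
#4 0x41→b16/s0 VC-HIT; vc=[20]
#5 0x16→b5/s1 L1-HIT; vc=[20]
#6 0x41→b16/s0 L1-HIT; vc=[20]
#7 0x43→b16/s0 L1-HIT; vc=[20]
#8 0x43→b16/s0 L1-HIT; vc=[20]
#9 0x40→b16/s0 L1-HIT; vc=[20]
#10 0x41→b16/s0 L1-HIT; vc=[20]
#11 0x16→b5/s1 L1-HIT; vc=[20]
#12 0x51→b20/s0 VC-HIT; vc=[16]
#13 0x57→b21/s1 MISS; vc=[16,5]
#14 0x44→b17/s1 MISS; vc=[16,5,21]

VC = [16, 5, 21]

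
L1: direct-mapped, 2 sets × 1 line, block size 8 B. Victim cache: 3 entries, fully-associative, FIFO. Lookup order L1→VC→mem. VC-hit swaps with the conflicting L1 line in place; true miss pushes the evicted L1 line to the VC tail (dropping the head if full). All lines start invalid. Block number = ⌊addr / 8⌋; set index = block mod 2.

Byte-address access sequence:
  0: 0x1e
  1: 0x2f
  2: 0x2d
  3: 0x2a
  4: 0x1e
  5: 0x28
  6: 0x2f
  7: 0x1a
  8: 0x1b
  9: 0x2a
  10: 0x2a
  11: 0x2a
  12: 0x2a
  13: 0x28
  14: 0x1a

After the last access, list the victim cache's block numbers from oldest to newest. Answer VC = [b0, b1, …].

0: 0x1e (blk 3, set 1) → MISS  vc=[]
1: 0x2f (blk 5, set 1) → MISS  vc=[3]
2: 0x2d (blk 5, set 1) → L1-HIT  vc=[3]
3: 0x2a (blk 5, set 1) → L1-HIT  vc=[3]
4: 0x1e (blk 3, set 1) → VC-HIT  vc=[5]
5: 0x28 (blk 5, set 1) → VC-HIT  vc=[3]
6: 0x2f (blk 5, set 1) → L1-HIT  vc=[3]
7: 0x1a (blk 3, set 1) → VC-HIT  vc=[5]
8: 0x1b (blk 3, set 1) → L1-HIT  vc=[5]
9: 0x2a (blk 5, set 1) → VC-HIT  vc=[3]
10: 0x2a (blk 5, set 1) → L1-HIT  vc=[3]
11: 0x2a (blk 5, set 1) → L1-HIT  vc=[3]
12: 0x2a (blk 5, set 1) → L1-HIT  vc=[3]
13: 0x28 (blk 5, set 1) → L1-HIT  vc=[3]
14: 0x1a (blk 3, set 1) → VC-HIT  vc=[5]

VC = [5]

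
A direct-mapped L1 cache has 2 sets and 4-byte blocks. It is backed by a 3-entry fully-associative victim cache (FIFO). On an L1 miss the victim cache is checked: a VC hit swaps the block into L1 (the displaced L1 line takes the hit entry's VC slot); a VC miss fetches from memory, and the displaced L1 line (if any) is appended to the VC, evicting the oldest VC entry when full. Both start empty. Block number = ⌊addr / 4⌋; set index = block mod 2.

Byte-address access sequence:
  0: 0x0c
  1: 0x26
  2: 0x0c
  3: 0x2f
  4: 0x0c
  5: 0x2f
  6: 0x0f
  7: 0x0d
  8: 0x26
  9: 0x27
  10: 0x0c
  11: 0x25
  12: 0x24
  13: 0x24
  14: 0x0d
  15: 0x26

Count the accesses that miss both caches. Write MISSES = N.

MISSES = 3

#0 0xc→b3/s1 MISS; vc=[]
#1 0x26→b9/s1 MISS; vc=[3]
#2 0xc→b3/s1 VC-HIT; vc=[9]
#3 0x2f→b11/s1 MISS; vc=[9,3]
#4 0xc→b3/s1 VC-HIT; vc=[9,11]
#5 0x2f→b11/s1 VC-HIT; vc=[9,3]
#6 0xf→b3/s1 VC-HIT; vc=[9,11]
#7 0xd→b3/s1 L1-HIT; vc=[9,11]
#8 0x26→b9/s1 VC-HIT; vc=[3,11]
#9 0x27→b9/s1 L1-HIT; vc=[3,11]
#10 0xc→b3/s1 VC-HIT; vc=[9,11]
#11 0x25→b9/s1 VC-HIT; vc=[3,11]
#12 0x24→b9/s1 L1-HIT; vc=[3,11]
#13 0x24→b9/s1 L1-HIT; vc=[3,11]
#14 0xd→b3/s1 VC-HIT; vc=[9,11]
#15 0x26→b9/s1 VC-HIT; vc=[3,11]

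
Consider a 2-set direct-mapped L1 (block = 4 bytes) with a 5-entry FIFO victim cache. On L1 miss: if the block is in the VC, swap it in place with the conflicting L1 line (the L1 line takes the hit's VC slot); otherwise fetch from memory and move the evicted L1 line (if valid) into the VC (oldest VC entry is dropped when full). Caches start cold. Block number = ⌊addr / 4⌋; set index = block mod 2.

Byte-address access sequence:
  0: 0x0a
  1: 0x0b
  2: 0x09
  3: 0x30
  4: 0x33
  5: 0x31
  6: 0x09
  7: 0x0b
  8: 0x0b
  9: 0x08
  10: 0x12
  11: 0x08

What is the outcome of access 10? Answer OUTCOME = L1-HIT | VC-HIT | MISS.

#0 0xa→b2/s0 MISS; vc=[]
#1 0xb→b2/s0 L1-HIT; vc=[]
#2 0x9→b2/s0 L1-HIT; vc=[]
#3 0x30→b12/s0 MISS; vc=[2]
#4 0x33→b12/s0 L1-HIT; vc=[2]
#5 0x31→b12/s0 L1-HIT; vc=[2]
#6 0x9→b2/s0 VC-HIT; vc=[12]
#7 0xb→b2/s0 L1-HIT; vc=[12]
#8 0xb→b2/s0 L1-HIT; vc=[12]
#9 0x8→b2/s0 L1-HIT; vc=[12]
#10 0x12→b4/s0 MISS; vc=[12,2]
#11 0x8→b2/s0 VC-HIT; vc=[12,4]

OUTCOME = MISS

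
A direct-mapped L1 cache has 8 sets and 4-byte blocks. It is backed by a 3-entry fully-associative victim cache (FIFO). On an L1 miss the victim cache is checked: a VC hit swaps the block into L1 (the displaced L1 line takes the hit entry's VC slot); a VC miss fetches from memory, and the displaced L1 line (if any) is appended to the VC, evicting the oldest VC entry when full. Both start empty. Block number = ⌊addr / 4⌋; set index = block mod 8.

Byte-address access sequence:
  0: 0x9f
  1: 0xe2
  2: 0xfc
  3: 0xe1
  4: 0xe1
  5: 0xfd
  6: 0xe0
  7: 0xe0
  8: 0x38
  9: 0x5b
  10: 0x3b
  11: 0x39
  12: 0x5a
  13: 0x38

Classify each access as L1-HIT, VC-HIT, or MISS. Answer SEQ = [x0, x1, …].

SEQ = [MISS, MISS, MISS, L1-HIT, L1-HIT, L1-HIT, L1-HIT, L1-HIT, MISS, MISS, VC-HIT, L1-HIT, VC-HIT, VC-HIT]

  [0] addr=0x9f blk=39 s=7: MISS | VC []
  [1] addr=0xe2 blk=56 s=0: MISS | VC []
  [2] addr=0xfc blk=63 s=7: MISS | VC [39]
  [3] addr=0xe1 blk=56 s=0: L1-HIT | VC [39]
  [4] addr=0xe1 blk=56 s=0: L1-HIT | VC [39]
  [5] addr=0xfd blk=63 s=7: L1-HIT | VC [39]
  [6] addr=0xe0 blk=56 s=0: L1-HIT | VC [39]
  [7] addr=0xe0 blk=56 s=0: L1-HIT | VC [39]
  [8] addr=0x38 blk=14 s=6: MISS | VC [39]
  [9] addr=0x5b blk=22 s=6: MISS | VC [39, 14]
  [10] addr=0x3b blk=14 s=6: VC-HIT | VC [39, 22]
  [11] addr=0x39 blk=14 s=6: L1-HIT | VC [39, 22]
  [12] addr=0x5a blk=22 s=6: VC-HIT | VC [39, 14]
  [13] addr=0x38 blk=14 s=6: VC-HIT | VC [39, 22]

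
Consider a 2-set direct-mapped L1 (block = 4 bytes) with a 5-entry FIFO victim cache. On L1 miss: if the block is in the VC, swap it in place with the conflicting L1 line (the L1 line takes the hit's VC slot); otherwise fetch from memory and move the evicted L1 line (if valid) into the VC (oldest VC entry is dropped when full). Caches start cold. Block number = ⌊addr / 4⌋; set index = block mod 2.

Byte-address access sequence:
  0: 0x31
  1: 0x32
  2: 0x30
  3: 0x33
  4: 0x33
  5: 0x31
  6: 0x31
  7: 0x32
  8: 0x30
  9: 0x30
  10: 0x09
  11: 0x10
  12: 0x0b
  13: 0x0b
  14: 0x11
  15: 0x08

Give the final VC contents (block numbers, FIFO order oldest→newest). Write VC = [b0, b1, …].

VC = [12, 4]

  [0] addr=0x31 blk=12 s=0: MISS | VC []
  [1] addr=0x32 blk=12 s=0: L1-HIT | VC []
  [2] addr=0x30 blk=12 s=0: L1-HIT | VC []
  [3] addr=0x33 blk=12 s=0: L1-HIT | VC []
  [4] addr=0x33 blk=12 s=0: L1-HIT | VC []
  [5] addr=0x31 blk=12 s=0: L1-HIT | VC []
  [6] addr=0x31 blk=12 s=0: L1-HIT | VC []
  [7] addr=0x32 blk=12 s=0: L1-HIT | VC []
  [8] addr=0x30 blk=12 s=0: L1-HIT | VC []
  [9] addr=0x30 blk=12 s=0: L1-HIT | VC []
  [10] addr=0x9 blk=2 s=0: MISS | VC [12]
  [11] addr=0x10 blk=4 s=0: MISS | VC [12, 2]
  [12] addr=0xb blk=2 s=0: VC-HIT | VC [12, 4]
  [13] addr=0xb blk=2 s=0: L1-HIT | VC [12, 4]
  [14] addr=0x11 blk=4 s=0: VC-HIT | VC [12, 2]
  [15] addr=0x8 blk=2 s=0: VC-HIT | VC [12, 4]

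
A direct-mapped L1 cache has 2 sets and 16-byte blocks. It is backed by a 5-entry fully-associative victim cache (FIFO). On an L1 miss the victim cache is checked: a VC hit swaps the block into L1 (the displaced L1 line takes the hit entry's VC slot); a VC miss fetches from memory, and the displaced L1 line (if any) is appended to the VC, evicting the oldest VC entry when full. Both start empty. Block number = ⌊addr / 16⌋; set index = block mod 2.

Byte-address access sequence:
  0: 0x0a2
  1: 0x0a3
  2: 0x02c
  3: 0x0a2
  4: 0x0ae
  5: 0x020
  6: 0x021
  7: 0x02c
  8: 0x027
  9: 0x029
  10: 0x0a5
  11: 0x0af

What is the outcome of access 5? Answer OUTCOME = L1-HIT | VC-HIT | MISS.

  [0] addr=0xa2 blk=10 s=0: MISS | VC []
  [1] addr=0xa3 blk=10 s=0: L1-HIT | VC []
  [2] addr=0x2c blk=2 s=0: MISS | VC [10]
  [3] addr=0xa2 blk=10 s=0: VC-HIT | VC [2]
  [4] addr=0xae blk=10 s=0: L1-HIT | VC [2]
  [5] addr=0x20 blk=2 s=0: VC-HIT | VC [10]
  [6] addr=0x21 blk=2 s=0: L1-HIT | VC [10]
  [7] addr=0x2c blk=2 s=0: L1-HIT | VC [10]
  [8] addr=0x27 blk=2 s=0: L1-HIT | VC [10]
  [9] addr=0x29 blk=2 s=0: L1-HIT | VC [10]
  [10] addr=0xa5 blk=10 s=0: VC-HIT | VC [2]
  [11] addr=0xaf blk=10 s=0: L1-HIT | VC [2]

OUTCOME = VC-HIT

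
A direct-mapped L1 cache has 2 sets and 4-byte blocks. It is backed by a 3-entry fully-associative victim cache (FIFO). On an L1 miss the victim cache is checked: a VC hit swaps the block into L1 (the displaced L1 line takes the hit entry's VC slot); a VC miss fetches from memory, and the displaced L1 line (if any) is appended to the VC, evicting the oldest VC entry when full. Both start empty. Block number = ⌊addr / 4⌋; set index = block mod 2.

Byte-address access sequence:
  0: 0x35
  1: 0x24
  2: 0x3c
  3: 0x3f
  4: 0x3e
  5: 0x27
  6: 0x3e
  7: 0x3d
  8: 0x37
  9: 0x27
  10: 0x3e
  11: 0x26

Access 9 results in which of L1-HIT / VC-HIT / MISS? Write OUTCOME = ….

0: 0x35 (blk 13, set 1) → MISS  vc=[]
1: 0x24 (blk 9, set 1) → MISS  vc=[13]
2: 0x3c (blk 15, set 1) → MISS  vc=[13, 9]
3: 0x3f (blk 15, set 1) → L1-HIT  vc=[13, 9]
4: 0x3e (blk 15, set 1) → L1-HIT  vc=[13, 9]
5: 0x27 (blk 9, set 1) → VC-HIT  vc=[13, 15]
6: 0x3e (blk 15, set 1) → VC-HIT  vc=[13, 9]
7: 0x3d (blk 15, set 1) → L1-HIT  vc=[13, 9]
8: 0x37 (blk 13, set 1) → VC-HIT  vc=[15, 9]
9: 0x27 (blk 9, set 1) → VC-HIT  vc=[15, 13]
10: 0x3e (blk 15, set 1) → VC-HIT  vc=[9, 13]
11: 0x26 (blk 9, set 1) → VC-HIT  vc=[15, 13]

OUTCOME = VC-HIT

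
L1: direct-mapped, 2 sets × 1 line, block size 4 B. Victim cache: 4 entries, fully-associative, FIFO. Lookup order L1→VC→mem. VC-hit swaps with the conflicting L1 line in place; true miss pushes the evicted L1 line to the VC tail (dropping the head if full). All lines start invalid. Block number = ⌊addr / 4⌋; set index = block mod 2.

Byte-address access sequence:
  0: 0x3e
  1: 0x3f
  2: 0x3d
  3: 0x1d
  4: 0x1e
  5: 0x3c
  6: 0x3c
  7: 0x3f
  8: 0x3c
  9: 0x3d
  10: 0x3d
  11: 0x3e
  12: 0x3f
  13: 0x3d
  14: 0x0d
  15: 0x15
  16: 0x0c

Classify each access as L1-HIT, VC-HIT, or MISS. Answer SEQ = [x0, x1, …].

SEQ = [MISS, L1-HIT, L1-HIT, MISS, L1-HIT, VC-HIT, L1-HIT, L1-HIT, L1-HIT, L1-HIT, L1-HIT, L1-HIT, L1-HIT, L1-HIT, MISS, MISS, VC-HIT]

0: 0x3e (blk 15, set 1) → MISS  vc=[]
1: 0x3f (blk 15, set 1) → L1-HIT  vc=[]
2: 0x3d (blk 15, set 1) → L1-HIT  vc=[]
3: 0x1d (blk 7, set 1) → MISS  vc=[15]
4: 0x1e (blk 7, set 1) → L1-HIT  vc=[15]
5: 0x3c (blk 15, set 1) → VC-HIT  vc=[7]
6: 0x3c (blk 15, set 1) → L1-HIT  vc=[7]
7: 0x3f (blk 15, set 1) → L1-HIT  vc=[7]
8: 0x3c (blk 15, set 1) → L1-HIT  vc=[7]
9: 0x3d (blk 15, set 1) → L1-HIT  vc=[7]
10: 0x3d (blk 15, set 1) → L1-HIT  vc=[7]
11: 0x3e (blk 15, set 1) → L1-HIT  vc=[7]
12: 0x3f (blk 15, set 1) → L1-HIT  vc=[7]
13: 0x3d (blk 15, set 1) → L1-HIT  vc=[7]
14: 0xd (blk 3, set 1) → MISS  vc=[7, 15]
15: 0x15 (blk 5, set 1) → MISS  vc=[7, 15, 3]
16: 0xc (blk 3, set 1) → VC-HIT  vc=[7, 15, 5]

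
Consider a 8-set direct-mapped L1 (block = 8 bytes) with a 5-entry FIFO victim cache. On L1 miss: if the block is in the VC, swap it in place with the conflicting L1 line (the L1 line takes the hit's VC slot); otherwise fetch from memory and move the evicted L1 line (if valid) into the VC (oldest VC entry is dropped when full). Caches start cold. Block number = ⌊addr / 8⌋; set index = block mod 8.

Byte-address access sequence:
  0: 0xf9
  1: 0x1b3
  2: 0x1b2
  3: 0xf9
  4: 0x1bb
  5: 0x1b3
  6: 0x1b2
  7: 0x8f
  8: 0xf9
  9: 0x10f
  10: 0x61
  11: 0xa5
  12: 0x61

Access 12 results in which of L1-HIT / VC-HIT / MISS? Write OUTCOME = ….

  [0] addr=0xf9 blk=31 s=7: MISS | VC []
  [1] addr=0x1b3 blk=54 s=6: MISS | VC []
  [2] addr=0x1b2 blk=54 s=6: L1-HIT | VC []
  [3] addr=0xf9 blk=31 s=7: L1-HIT | VC []
  [4] addr=0x1bb blk=55 s=7: MISS | VC [31]
  [5] addr=0x1b3 blk=54 s=6: L1-HIT | VC [31]
  [6] addr=0x1b2 blk=54 s=6: L1-HIT | VC [31]
  [7] addr=0x8f blk=17 s=1: MISS | VC [31]
  [8] addr=0xf9 blk=31 s=7: VC-HIT | VC [55]
  [9] addr=0x10f blk=33 s=1: MISS | VC [55, 17]
  [10] addr=0x61 blk=12 s=4: MISS | VC [55, 17]
  [11] addr=0xa5 blk=20 s=4: MISS | VC [55, 17, 12]
  [12] addr=0x61 blk=12 s=4: VC-HIT | VC [55, 17, 20]

OUTCOME = VC-HIT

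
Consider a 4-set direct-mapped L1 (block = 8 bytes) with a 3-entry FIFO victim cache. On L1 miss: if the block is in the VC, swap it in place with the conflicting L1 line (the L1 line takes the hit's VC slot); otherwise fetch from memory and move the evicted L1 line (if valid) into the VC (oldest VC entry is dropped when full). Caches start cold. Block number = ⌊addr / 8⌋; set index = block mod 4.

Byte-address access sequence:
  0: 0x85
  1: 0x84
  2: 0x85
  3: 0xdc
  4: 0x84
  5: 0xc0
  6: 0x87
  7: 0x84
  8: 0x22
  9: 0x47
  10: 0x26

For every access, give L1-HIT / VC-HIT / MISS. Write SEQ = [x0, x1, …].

#0 0x85→b16/s0 MISS; vc=[]
#1 0x84→b16/s0 L1-HIT; vc=[]
#2 0x85→b16/s0 L1-HIT; vc=[]
#3 0xdc→b27/s3 MISS; vc=[]
#4 0x84→b16/s0 L1-HIT; vc=[]
#5 0xc0→b24/s0 MISS; vc=[16]
#6 0x87→b16/s0 VC-HIT; vc=[24]
#7 0x84→b16/s0 L1-HIT; vc=[24]
#8 0x22→b4/s0 MISS; vc=[24,16]
#9 0x47→b8/s0 MISS; vc=[24,16,4]
#10 0x26→b4/s0 VC-HIT; vc=[24,16,8]

SEQ = [MISS, L1-HIT, L1-HIT, MISS, L1-HIT, MISS, VC-HIT, L1-HIT, MISS, MISS, VC-HIT]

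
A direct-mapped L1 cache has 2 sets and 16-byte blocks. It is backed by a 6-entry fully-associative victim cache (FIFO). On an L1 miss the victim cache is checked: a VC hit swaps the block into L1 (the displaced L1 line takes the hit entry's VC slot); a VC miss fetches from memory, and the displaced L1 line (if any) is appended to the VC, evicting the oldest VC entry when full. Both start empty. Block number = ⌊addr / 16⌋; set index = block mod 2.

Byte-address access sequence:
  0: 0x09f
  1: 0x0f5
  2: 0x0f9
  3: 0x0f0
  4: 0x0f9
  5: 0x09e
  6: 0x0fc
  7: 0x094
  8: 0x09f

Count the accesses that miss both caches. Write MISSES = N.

0: 0x9f (blk 9, set 1) → MISS  vc=[]
1: 0xf5 (blk 15, set 1) → MISS  vc=[9]
2: 0xf9 (blk 15, set 1) → L1-HIT  vc=[9]
3: 0xf0 (blk 15, set 1) → L1-HIT  vc=[9]
4: 0xf9 (blk 15, set 1) → L1-HIT  vc=[9]
5: 0x9e (blk 9, set 1) → VC-HIT  vc=[15]
6: 0xfc (blk 15, set 1) → VC-HIT  vc=[9]
7: 0x94 (blk 9, set 1) → VC-HIT  vc=[15]
8: 0x9f (blk 9, set 1) → L1-HIT  vc=[15]

MISSES = 2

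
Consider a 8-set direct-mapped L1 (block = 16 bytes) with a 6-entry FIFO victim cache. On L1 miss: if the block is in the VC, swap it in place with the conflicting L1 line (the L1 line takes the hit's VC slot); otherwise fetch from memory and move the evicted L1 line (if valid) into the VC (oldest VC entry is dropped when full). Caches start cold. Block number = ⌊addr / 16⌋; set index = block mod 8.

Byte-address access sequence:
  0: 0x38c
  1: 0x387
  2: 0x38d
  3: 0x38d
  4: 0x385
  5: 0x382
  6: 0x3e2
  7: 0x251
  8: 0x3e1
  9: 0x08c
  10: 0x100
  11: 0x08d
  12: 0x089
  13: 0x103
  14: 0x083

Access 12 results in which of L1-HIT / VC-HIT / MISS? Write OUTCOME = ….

0: 0x38c (blk 56, set 0) → MISS  vc=[]
1: 0x387 (blk 56, set 0) → L1-HIT  vc=[]
2: 0x38d (blk 56, set 0) → L1-HIT  vc=[]
3: 0x38d (blk 56, set 0) → L1-HIT  vc=[]
4: 0x385 (blk 56, set 0) → L1-HIT  vc=[]
5: 0x382 (blk 56, set 0) → L1-HIT  vc=[]
6: 0x3e2 (blk 62, set 6) → MISS  vc=[]
7: 0x251 (blk 37, set 5) → MISS  vc=[]
8: 0x3e1 (blk 62, set 6) → L1-HIT  vc=[]
9: 0x8c (blk 8, set 0) → MISS  vc=[56]
10: 0x100 (blk 16, set 0) → MISS  vc=[56, 8]
11: 0x8d (blk 8, set 0) → VC-HIT  vc=[56, 16]
12: 0x89 (blk 8, set 0) → L1-HIT  vc=[56, 16]
13: 0x103 (blk 16, set 0) → VC-HIT  vc=[56, 8]
14: 0x83 (blk 8, set 0) → VC-HIT  vc=[56, 16]

OUTCOME = L1-HIT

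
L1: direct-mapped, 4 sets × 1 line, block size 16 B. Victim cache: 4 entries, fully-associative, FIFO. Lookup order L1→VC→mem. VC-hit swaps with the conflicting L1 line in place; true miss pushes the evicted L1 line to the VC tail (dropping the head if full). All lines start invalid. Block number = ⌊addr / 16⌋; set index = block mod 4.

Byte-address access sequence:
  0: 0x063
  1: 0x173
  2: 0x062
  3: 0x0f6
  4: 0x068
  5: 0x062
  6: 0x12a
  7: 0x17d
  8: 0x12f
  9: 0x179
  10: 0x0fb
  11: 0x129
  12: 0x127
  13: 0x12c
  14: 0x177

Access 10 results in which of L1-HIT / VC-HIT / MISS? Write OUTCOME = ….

#0 0x63→b6/s2 MISS; vc=[]
#1 0x173→b23/s3 MISS; vc=[]
#2 0x62→b6/s2 L1-HIT; vc=[]
#3 0xf6→b15/s3 MISS; vc=[23]
#4 0x68→b6/s2 L1-HIT; vc=[23]
#5 0x62→b6/s2 L1-HIT; vc=[23]
#6 0x12a→b18/s2 MISS; vc=[23,6]
#7 0x17d→b23/s3 VC-HIT; vc=[15,6]
#8 0x12f→b18/s2 L1-HIT; vc=[15,6]
#9 0x179→b23/s3 L1-HIT; vc=[15,6]
#10 0xfb→b15/s3 VC-HIT; vc=[23,6]
#11 0x129→b18/s2 L1-HIT; vc=[23,6]
#12 0x127→b18/s2 L1-HIT; vc=[23,6]
#13 0x12c→b18/s2 L1-HIT; vc=[23,6]
#14 0x177→b23/s3 VC-HIT; vc=[15,6]

OUTCOME = VC-HIT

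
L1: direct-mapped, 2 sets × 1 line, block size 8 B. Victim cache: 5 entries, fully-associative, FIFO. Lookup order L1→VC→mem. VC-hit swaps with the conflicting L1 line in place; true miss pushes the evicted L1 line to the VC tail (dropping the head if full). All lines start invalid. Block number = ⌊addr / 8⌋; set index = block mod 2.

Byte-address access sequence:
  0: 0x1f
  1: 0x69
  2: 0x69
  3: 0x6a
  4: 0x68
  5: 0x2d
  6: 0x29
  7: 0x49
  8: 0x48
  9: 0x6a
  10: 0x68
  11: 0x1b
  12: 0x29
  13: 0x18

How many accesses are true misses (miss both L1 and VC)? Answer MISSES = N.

MISSES = 4

0: 0x1f (blk 3, set 1) → MISS  vc=[]
1: 0x69 (blk 13, set 1) → MISS  vc=[3]
2: 0x69 (blk 13, set 1) → L1-HIT  vc=[3]
3: 0x6a (blk 13, set 1) → L1-HIT  vc=[3]
4: 0x68 (blk 13, set 1) → L1-HIT  vc=[3]
5: 0x2d (blk 5, set 1) → MISS  vc=[3, 13]
6: 0x29 (blk 5, set 1) → L1-HIT  vc=[3, 13]
7: 0x49 (blk 9, set 1) → MISS  vc=[3, 13, 5]
8: 0x48 (blk 9, set 1) → L1-HIT  vc=[3, 13, 5]
9: 0x6a (blk 13, set 1) → VC-HIT  vc=[3, 9, 5]
10: 0x68 (blk 13, set 1) → L1-HIT  vc=[3, 9, 5]
11: 0x1b (blk 3, set 1) → VC-HIT  vc=[13, 9, 5]
12: 0x29 (blk 5, set 1) → VC-HIT  vc=[13, 9, 3]
13: 0x18 (blk 3, set 1) → VC-HIT  vc=[13, 9, 5]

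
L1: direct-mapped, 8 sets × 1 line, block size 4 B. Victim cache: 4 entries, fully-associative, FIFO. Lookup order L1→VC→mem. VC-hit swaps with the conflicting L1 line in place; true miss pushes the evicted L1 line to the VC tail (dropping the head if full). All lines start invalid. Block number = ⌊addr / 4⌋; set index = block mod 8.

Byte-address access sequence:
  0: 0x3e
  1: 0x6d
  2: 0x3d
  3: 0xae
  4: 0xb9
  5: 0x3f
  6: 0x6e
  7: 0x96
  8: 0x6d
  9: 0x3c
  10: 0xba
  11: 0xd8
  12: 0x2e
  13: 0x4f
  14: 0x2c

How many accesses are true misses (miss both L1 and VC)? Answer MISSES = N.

  [0] addr=0x3e blk=15 s=7: MISS | VC []
  [1] addr=0x6d blk=27 s=3: MISS | VC []
  [2] addr=0x3d blk=15 s=7: L1-HIT | VC []
  [3] addr=0xae blk=43 s=3: MISS | VC [27]
  [4] addr=0xb9 blk=46 s=6: MISS | VC [27]
  [5] addr=0x3f blk=15 s=7: L1-HIT | VC [27]
  [6] addr=0x6e blk=27 s=3: VC-HIT | VC [43]
  [7] addr=0x96 blk=37 s=5: MISS | VC [43]
  [8] addr=0x6d blk=27 s=3: L1-HIT | VC [43]
  [9] addr=0x3c blk=15 s=7: L1-HIT | VC [43]
  [10] addr=0xba blk=46 s=6: L1-HIT | VC [43]
  [11] addr=0xd8 blk=54 s=6: MISS | VC [43, 46]
  [12] addr=0x2e blk=11 s=3: MISS | VC [43, 46, 27]
  [13] addr=0x4f blk=19 s=3: MISS | VC [43, 46, 27, 11]
  [14] addr=0x2c blk=11 s=3: VC-HIT | VC [43, 46, 27, 19]

MISSES = 8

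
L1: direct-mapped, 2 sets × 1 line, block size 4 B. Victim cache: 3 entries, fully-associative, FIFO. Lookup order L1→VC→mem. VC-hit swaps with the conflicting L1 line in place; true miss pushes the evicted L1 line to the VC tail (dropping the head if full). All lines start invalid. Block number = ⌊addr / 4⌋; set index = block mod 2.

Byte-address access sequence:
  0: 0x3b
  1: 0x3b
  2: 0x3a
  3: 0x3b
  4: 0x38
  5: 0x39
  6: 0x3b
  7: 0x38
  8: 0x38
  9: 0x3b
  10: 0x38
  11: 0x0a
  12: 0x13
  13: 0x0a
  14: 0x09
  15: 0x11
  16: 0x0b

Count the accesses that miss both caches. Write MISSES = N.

  [0] addr=0x3b blk=14 s=0: MISS | VC []
  [1] addr=0x3b blk=14 s=0: L1-HIT | VC []
  [2] addr=0x3a blk=14 s=0: L1-HIT | VC []
  [3] addr=0x3b blk=14 s=0: L1-HIT | VC []
  [4] addr=0x38 blk=14 s=0: L1-HIT | VC []
  [5] addr=0x39 blk=14 s=0: L1-HIT | VC []
  [6] addr=0x3b blk=14 s=0: L1-HIT | VC []
  [7] addr=0x38 blk=14 s=0: L1-HIT | VC []
  [8] addr=0x38 blk=14 s=0: L1-HIT | VC []
  [9] addr=0x3b blk=14 s=0: L1-HIT | VC []
  [10] addr=0x38 blk=14 s=0: L1-HIT | VC []
  [11] addr=0xa blk=2 s=0: MISS | VC [14]
  [12] addr=0x13 blk=4 s=0: MISS | VC [14, 2]
  [13] addr=0xa blk=2 s=0: VC-HIT | VC [14, 4]
  [14] addr=0x9 blk=2 s=0: L1-HIT | VC [14, 4]
  [15] addr=0x11 blk=4 s=0: VC-HIT | VC [14, 2]
  [16] addr=0xb blk=2 s=0: VC-HIT | VC [14, 4]

MISSES = 3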